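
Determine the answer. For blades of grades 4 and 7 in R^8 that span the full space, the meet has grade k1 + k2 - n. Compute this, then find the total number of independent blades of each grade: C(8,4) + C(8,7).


Meet grade = grade(A) + grade(B) - n
= 4 + 7 - 8 = 3
C(8,4) = 70
C(8,7) = 8
dim_A + dim_B = 70 + 8 = 78


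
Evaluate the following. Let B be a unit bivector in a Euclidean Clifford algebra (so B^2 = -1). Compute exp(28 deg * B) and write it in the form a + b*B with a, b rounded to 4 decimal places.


For a unit bivector B with B^2 = -1, the exponential series gives
e^(theta*B) = cos(theta) + sin(theta)*B (the GA analogue of Euler's formula).
theta = 28 degrees = 0.488692 rad
cos(28 deg) = 0.8829
sin(28 deg) = 0.4695
exp(theta*B) = 0.8829 + 0.4695*B


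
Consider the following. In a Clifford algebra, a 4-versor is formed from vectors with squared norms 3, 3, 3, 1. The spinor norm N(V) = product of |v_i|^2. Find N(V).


Spinor norm N(V) = |v1|^2 * |v2|^2 * ... * |v4|^2
= 3 * 3 * 3 * 1
Running product: 3, 9, 27, 27
N(V) = 27


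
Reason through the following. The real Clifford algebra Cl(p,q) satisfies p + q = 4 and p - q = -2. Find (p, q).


We need p + q = 4 and p - q = -2.
Adding: 2p = 4 + (-2) = 2, so p = 1.
Then q = 4 - 1 = 3.
(p, q) = (1, 3)


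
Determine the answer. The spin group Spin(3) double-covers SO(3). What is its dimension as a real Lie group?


Spin(n) double-covers SO(n); both have Lie algebra so(n) of dimension n(n-1)/2.
n = 3
n(n-1) = 3 * 2 = 6
dim Spin(3) = 6/2 = 3


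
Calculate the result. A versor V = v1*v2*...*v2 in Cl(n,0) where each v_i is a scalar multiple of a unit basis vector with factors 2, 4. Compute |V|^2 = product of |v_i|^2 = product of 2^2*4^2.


Each vector v_i has |v_i|^2 = s_i^2
Squared scales: 2^2 = 4, 4^2 = 16
|V|^2 = 4 * 16
= 64


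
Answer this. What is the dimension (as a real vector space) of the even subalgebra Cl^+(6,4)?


Even subalgebra dimension = 2^(n-1)
n = 6 + 4 = 10
2^(10 - 1) = 2^9 = 512
Verification: sum of C(10,k) for even k = 1 + 45 + 210 + 210 + 45 + 1 = 512
Result = 512


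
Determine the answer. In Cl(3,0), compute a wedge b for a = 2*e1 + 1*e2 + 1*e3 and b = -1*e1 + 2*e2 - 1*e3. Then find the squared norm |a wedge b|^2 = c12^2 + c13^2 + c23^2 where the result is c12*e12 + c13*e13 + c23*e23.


a wedge b = (a1*b2 - a2*b1)*e12 + (a1*b3 - a3*b1)*e13 + (a2*b3 - a3*b2)*e23
e12 coeff: 2*2 - 1*(-1) = 4 - (-1) = 5
e13 coeff: 2*(-1) - 1*(-1) = -2 - (-1) = -1
e23 coeff: 1*(-1) - 1*2 = -1 - 2 = -3
|a wedge b|^2 = 5^2 + (-1)^2 + (-3)^2
= 25 + 1 + 9
= 35


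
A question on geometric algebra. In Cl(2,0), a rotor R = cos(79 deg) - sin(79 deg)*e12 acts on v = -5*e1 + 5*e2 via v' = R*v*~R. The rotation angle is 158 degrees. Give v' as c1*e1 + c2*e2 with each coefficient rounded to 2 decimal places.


Rotor R = cos(79deg) - sin(79deg)*e12
Rotation angle theta = 2 * 79 = 158 degrees
v' = R*v*~R rotates v by theta.
cos(158deg) = -0.9272, sin(158deg) = 0.3746
v'_1 = -5*cos(158deg) - 5*sin(158deg)
= -5*(-0.9272) - 5*0.3746
= 2.76
v'_2 = -5*sin(158deg) + 5*cos(158deg)
= -5*0.3746 + 5*(-0.9272)
= -6.51
v' = 2.76*e1 - 6.51*e2


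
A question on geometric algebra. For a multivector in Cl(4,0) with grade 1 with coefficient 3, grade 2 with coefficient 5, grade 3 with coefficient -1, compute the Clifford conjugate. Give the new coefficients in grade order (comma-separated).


Clifford conjugate sign for grade k: (-1)^(k(k+1)/2)
Grade 1: (-1)^(1*2/2) = (-1)^1 = -1, coeff 3 -> -3
Grade 2: (-1)^(2*3/2) = (-1)^3 = -1, coeff 5 -> -5
Grade 3: (-1)^(3*4/2) = (-1)^6 = 1, coeff -1 -> -1
Conjugated coefficients: -3, -5, -1


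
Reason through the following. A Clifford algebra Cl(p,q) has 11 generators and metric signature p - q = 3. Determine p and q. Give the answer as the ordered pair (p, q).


We need p + q = 11 and p - q = 3.
Adding: 2p = 11 + 3 = 14, so p = 7.
Then q = 11 - 7 = 4.
(p, q) = (7, 4)


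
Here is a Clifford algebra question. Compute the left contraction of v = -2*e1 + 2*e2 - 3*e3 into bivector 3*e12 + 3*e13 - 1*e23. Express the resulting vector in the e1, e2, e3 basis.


Left contraction v _| B = <vB>_1 (grade-1 part of the geometric product vB).
Using e1_|e12 = e2, e2_|e12 = -e1, e1_|e13 = e3, e3_|e13 = -e1, e2_|e23 = e3, e3_|e23 = -e2:
e1 coeff: -v2*b12 - v3*b13 = -(2)*(3) - (-3)*(3) = 3
e2 coeff: v1*b12 - v3*b23 = (-2)*(3) - (-3)*(-1) = -9
e3 coeff: v1*b13 + v2*b23 = (-2)*(3) + (2)*(-1) = -8
v _| B = 3*e1 - 9*e2 - 8*e3


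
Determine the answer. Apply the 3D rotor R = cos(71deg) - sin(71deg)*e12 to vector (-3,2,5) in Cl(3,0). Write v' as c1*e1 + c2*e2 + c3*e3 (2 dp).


Rotor R = cos(71deg) - sin(71deg)*e12
Rotation angle theta = 2 * 71 = 142 degrees in the e12 plane (e1 -> e2).
The component perpendicular to the plane (e3) is invariant: v'_3 = v3 = 5.00
cos(142deg) = -0.7880, sin(142deg) = 0.6157
v'_1 = v1*cos(theta) - v2*sin(theta) = -3*(-0.7880) - 2*0.6157 = 1.13
v'_2 = v1*sin(theta) + v2*cos(theta) = -3*0.6157 + 2*(-0.7880) = -3.42
v' = 1.13*e1 - 3.42*e2 + 5.00*e3


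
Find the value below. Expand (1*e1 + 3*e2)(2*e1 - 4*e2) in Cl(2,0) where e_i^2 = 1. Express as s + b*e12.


Expand: (1*e1 + 3*e2)(2*e1 - 4*e2)
= 1*2*e1e1 + 1*(-4)*e1e2 + 3*2*e2e1 + 3*(-4)*e2e2
Using e1^2 = e2^2 = 1, e2e1 = -e1e2:
Scalar part s = 1*2 + 3*(-4) = 2 + (-12) = -10
Bivector part b = 1*(-4) - 3*2 = -4 - 6 = -10
uv = -10 - 10*e12


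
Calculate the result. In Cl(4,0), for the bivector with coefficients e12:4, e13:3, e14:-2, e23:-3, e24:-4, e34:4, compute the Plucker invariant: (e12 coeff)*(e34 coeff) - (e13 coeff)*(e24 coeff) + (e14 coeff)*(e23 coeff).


Plucker relation: af - be + cd
a*f = 4*4 = 16
b*e = 3*(-4) = -12
c*d = (-2)*(-3) = 6
af - be + cd = 16 - (-12) + 6
= 34


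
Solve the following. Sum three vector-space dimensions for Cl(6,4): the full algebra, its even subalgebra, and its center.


n = 6 + 4 = 10
Total dim = 2^10 = 1024
Even subalgebra dim = 2^9 = 512
n is even, so center dim = 1
Sum = 1024 + 512 + 1 = 1537


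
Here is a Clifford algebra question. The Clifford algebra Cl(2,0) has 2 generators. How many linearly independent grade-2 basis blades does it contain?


Number of grade-k basis blades in Cl(p,q) with n = p + q is C(n, k).
n = 2 + 0 = 2
C(2, 2) = 2! / (2! * 0!)
= 2 / (2 * 1)
= 1


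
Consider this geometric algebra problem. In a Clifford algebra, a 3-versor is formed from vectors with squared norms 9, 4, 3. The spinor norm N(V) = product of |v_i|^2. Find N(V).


Spinor norm N(V) = |v1|^2 * |v2|^2 * ... * |v3|^2
= 9 * 4 * 3
Running product: 9, 36, 108
N(V) = 108


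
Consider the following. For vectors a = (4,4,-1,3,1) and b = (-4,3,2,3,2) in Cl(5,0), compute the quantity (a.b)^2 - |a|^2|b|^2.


a . b = 4*(-4) + 4*3 + (-1)*2 + 3*3 + 1*2
= -16 + 12 + (-2) + 9 + 2 = 5
|a|^2 = 4^2 + 4^2 + (-1)^2 + 3^2 + 1^2 = 43
|b|^2 = (-4)^2 + 3^2 + 2^2 + 3^2 + 2^2 = 42
(a.b)^2 = 5^2 = 25
|a|^2 * |b|^2 = 43 * 42 = 1806
Result = 25 - 1806 = -1781


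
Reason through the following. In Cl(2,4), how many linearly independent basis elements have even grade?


Even subalgebra dimension = 2^(n-1)
n = 2 + 4 = 6
2^(6 - 1) = 2^5 = 32
Verification: sum of C(6,k) for even k = 1 + 15 + 15 + 1 = 32
Result = 32


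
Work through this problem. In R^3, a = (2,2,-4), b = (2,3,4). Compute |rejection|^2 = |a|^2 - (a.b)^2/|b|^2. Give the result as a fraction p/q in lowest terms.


|a|^2 = 2^2 + 2^2 + (-4)^2 = 24
|b|^2 = 2^2 + 3^2 + 4^2 = 29
a . b = 2*2 + 2*3 + (-4)*4 = -6
(a.b)^2 = (-6)^2 = 36
|rej|^2 = 24 - 36/29
= (696 - 36)/29
= 660/29
In lowest terms: 660/29


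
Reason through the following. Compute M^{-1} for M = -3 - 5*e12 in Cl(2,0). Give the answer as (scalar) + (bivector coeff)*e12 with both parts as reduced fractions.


M = -3 - 5*e12, where e12^2 = -1.
Since M commutes with its reverse ~M = a - b*e12, M * ~M = a^2 - b^2*e12^2 = a^2 + b^2.
So M^{-1} = ~M / (a^2 + b^2) = (a - b*e12)/(a^2 + b^2).
a^2 + b^2 = 9 + 25 = 34
Scalar part = -3/34 = -3/34
Bivector coeff = 5/34 = 5/34
M^{-1} = -3/34 + 5/34*e12


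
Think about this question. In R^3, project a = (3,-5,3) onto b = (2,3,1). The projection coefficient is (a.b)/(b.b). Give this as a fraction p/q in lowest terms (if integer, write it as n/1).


Projection coefficient = (a . b) / (b . b)
a . b = 3*2 + (-5)*3 + 3*1
= 6 + (-15) + 3 = -6
b . b = 2^2 + 3^2 + 1^2
= 4 + 9 + 1 = 14
Coefficient = -6/14
In lowest terms: -3/7


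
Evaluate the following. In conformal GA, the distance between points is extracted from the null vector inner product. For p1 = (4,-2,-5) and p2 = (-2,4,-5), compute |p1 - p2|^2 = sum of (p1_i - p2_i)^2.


p1 - p2 = (6, -6, 0)
|p1 - p2|^2 = 6^2 + (-6)^2 + 0^2
= 36 + 36 + 0
= 72


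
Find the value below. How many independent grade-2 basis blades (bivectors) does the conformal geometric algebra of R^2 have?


The conformal model of R^2 uses Cl(3,1) with m = 2 + 2 = 4 generators.
Number of grade-2 blades = C(m, 2) = C(4, 2)
= 4*3/2 = 6


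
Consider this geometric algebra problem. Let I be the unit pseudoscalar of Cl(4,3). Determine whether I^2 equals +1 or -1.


The pseudoscalar I = e1...e_n (product of all n generators) of Cl(p,q) satisfies I^2 = (-1)^(q + n(n-1)/2).
p = 4, q = 3, n = p + q = 7
n(n-1)/2 = 7 * 6 / 2 = 21
Exponent = q + n(n-1)/2 = 3 + 21 = 24
I^2 = (-1)^24 = +1


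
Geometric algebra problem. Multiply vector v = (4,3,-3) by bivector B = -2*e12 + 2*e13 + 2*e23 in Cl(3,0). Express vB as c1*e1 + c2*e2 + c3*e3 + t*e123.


vB has grade-1 (vector) and grade-3 (trivector) parts: vB = (v _| B) + (v ^ B).
Vector part <vB>_1:
  e1: -v2*b12 - v3*b13 = -(3)*(-2) - (-3)*(2) = 12
  e2: v1*b12 - v3*b23 = (4)*(-2) - (-3)*(2) = -2
  e3: v1*b13 + v2*b23 = (4)*(2) + (3)*(2) = 14
Trivector part <vB>_3:
  e123: v1*b23 - v2*b13 + v3*b12 = (4)*(2) - (3)*(2) + (-3)*(-2) = 8
vB = 12*e1 - 2*e2 + 14*e3 + 8*e123


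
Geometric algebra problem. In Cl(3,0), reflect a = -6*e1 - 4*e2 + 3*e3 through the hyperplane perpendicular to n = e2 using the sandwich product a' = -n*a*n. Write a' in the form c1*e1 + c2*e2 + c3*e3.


Reflection formula: a' = -n*a*n, with n = e2 (unit vector, n^2 = 1).
For reflection through hyperplane perp to e2:
The component along e2 flips sign, others stay.
a = (-6, -4, 3)
a' = (-6, 4, 3)
a' = -6*e1 + 4*e2 + 3*e3


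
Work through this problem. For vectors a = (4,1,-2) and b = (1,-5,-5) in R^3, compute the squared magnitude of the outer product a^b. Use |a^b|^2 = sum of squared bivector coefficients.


a wedge b = (a1*b2 - a2*b1)*e12 + (a1*b3 - a3*b1)*e13 + (a2*b3 - a3*b2)*e23
e12 coeff: 4*(-5) - 1*1 = -20 - 1 = -21
e13 coeff: 4*(-5) - (-2)*1 = -20 - (-2) = -18
e23 coeff: 1*(-5) - (-2)*(-5) = -5 - 10 = -15
|a wedge b|^2 = (-21)^2 + (-18)^2 + (-15)^2
= 441 + 324 + 225
= 990


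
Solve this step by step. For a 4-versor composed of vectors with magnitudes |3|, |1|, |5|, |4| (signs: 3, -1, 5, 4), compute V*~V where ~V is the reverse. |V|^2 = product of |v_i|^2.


Each vector v_i has |v_i|^2 = s_i^2
Squared scales: 3^2 = 9, (-1)^2 = 1, 5^2 = 25, 4^2 = 16
|V|^2 = 9 * 1 * 25 * 16
= 3600


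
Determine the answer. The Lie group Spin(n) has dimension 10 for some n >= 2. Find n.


dim Spin(n) = dim so(n) = n(n-1)/2.
Solve n(n-1)/2 = 10, i.e. n^2 - n - 20 = 0.
Discriminant = 1 + 8*10 = 81
n = (1 + sqrt(81))/2 = (1 + 9)/2 = 5


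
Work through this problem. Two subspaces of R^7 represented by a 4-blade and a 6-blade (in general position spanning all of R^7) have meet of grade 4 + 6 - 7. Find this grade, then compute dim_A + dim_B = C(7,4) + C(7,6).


Meet grade = grade(A) + grade(B) - n
= 4 + 6 - 7 = 3
C(7,4) = 35
C(7,6) = 7
dim_A + dim_B = 35 + 7 = 42


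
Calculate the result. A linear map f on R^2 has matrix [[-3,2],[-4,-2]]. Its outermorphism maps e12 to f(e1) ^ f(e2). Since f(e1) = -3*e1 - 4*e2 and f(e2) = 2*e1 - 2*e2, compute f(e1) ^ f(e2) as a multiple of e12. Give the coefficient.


The outermorphism of a linear map f sends e1^e2 to f(e1)^f(e2).
f(e1) = -3*e1 - 4*e2
f(e2) = 2*e1 - 2*e2
f(e1) ^ f(e2) = (-3*e1 - 4*e2) ^ (2*e1 - 2*e2)
= (-3)*(-2)*e12 + (-4)*2*e21
= (6 - (-8))*e12
= 14*e12
Coefficient = 14


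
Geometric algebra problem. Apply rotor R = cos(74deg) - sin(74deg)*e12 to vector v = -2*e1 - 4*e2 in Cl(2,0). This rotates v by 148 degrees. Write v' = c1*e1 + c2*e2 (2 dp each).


Rotor R = cos(74deg) - sin(74deg)*e12
Rotation angle theta = 2 * 74 = 148 degrees
v' = R*v*~R rotates v by theta.
cos(148deg) = -0.8480, sin(148deg) = 0.5299
v'_1 = -2*cos(148deg) - (-4)*sin(148deg)
= -2*(-0.8480) - (-4)*0.5299
= 3.82
v'_2 = -2*sin(148deg) + (-4)*cos(148deg)
= -2*0.5299 + (-4)*(-0.8480)
= 2.33
v' = 3.82*e1 + 2.33*e2


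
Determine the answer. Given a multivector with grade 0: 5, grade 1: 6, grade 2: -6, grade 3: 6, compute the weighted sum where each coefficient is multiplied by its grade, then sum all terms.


Grade-weighted sum = sum of grade_k * coefficient_k
0*5 = 0
1*6 = 6
2*(-6) = -12
3*6 = 18
Total = 0 + 6 + (-12) + 18 = 12


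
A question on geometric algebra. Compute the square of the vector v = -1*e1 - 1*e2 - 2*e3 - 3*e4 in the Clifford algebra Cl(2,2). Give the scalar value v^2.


v^2 = sum of c_i^2 * e_i^2
Positive signature terms (e_i^2 = +1): (-1)^2 + (-1)^2 = 2
Negative signature terms (e_j^2 = -1): (-2)^2 + (-3)^2 = 13
v^2 = 2 - 13 = -11


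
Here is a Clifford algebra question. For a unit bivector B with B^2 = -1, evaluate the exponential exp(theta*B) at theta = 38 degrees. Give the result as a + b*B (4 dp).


For a unit bivector B with B^2 = -1, the exponential series gives
e^(theta*B) = cos(theta) + sin(theta)*B (the GA analogue of Euler's formula).
theta = 38 degrees = 0.663225 rad
cos(38 deg) = 0.7880
sin(38 deg) = 0.6157
exp(theta*B) = 0.7880 + 0.6157*B


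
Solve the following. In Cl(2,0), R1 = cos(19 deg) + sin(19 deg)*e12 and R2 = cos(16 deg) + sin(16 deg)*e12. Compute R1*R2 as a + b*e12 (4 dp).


Same-plane rotors commute and their half-angles add:
R1*R2 = cos(a1 + a2) + sin(a1 + a2)*e12.
a1 + a2 = 19 + 16 = 35 deg
cos(35 deg) = 0.8192
sin(35 deg) = 0.5736
R1*R2 = 0.8192 + 0.5736*e12


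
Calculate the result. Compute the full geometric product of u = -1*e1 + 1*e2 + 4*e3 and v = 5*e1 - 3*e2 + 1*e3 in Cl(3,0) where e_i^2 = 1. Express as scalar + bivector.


In Cl(3,0): e_i^2 = 1, e_ie_j = -e_je_i for i != j.
Scalar part = u . v = (-1)*5 + 1*(-3) + 4*1
= -5 + (-3) + 4 = -4
e12 coeff = (-1)*(-3) - 1*5 = 3 - 5 = -2
e13 coeff = (-1)*1 - 4*5 = -1 - 20 = -21
e23 coeff = 1*1 - 4*(-3) = 1 - (-12) = 13
uv = -4 - 2*e12 - 21*e13 + 13*e23


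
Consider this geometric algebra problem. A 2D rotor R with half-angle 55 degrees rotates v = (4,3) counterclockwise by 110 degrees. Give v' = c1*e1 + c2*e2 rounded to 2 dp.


Rotor R = cos(55deg) - sin(55deg)*e12
Rotation angle theta = 2 * 55 = 110 degrees
v' = R*v*~R rotates v by theta.
cos(110deg) = -0.3420, sin(110deg) = 0.9397
v'_1 = 4*cos(110deg) - 3*sin(110deg)
= 4*(-0.3420) - 3*0.9397
= -4.19
v'_2 = 4*sin(110deg) + 3*cos(110deg)
= 4*0.9397 + 3*(-0.3420)
= 2.73
v' = -4.19*e1 + 2.73*e2


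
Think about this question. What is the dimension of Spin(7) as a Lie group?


Spin(n) double-covers SO(n); both have Lie algebra so(n) of dimension n(n-1)/2.
n = 7
n(n-1) = 7 * 6 = 42
dim Spin(7) = 42/2 = 21


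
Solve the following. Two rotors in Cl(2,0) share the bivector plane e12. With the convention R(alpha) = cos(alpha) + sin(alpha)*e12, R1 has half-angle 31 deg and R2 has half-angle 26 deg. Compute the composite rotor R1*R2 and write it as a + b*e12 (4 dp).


Same-plane rotors commute and their half-angles add:
R1*R2 = cos(a1 + a2) + sin(a1 + a2)*e12.
a1 + a2 = 31 + 26 = 57 deg
cos(57 deg) = 0.5446
sin(57 deg) = 0.8387
R1*R2 = 0.5446 + 0.8387*e12


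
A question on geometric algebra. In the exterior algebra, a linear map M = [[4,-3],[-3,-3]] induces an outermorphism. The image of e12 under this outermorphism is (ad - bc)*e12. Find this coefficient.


The outermorphism of a linear map f sends e1^e2 to f(e1)^f(e2).
f(e1) = 4*e1 - 3*e2
f(e2) = -3*e1 - 3*e2
f(e1) ^ f(e2) = (4*e1 - 3*e2) ^ (-3*e1 - 3*e2)
= 4*(-3)*e12 + (-3)*(-3)*e21
= (-12 - 9)*e12
= -21*e12
Coefficient = -21


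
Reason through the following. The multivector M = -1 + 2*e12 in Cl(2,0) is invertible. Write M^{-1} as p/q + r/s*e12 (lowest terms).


M = -1 + 2*e12, where e12^2 = -1.
Since M commutes with its reverse ~M = a - b*e12, M * ~M = a^2 - b^2*e12^2 = a^2 + b^2.
So M^{-1} = ~M / (a^2 + b^2) = (a - b*e12)/(a^2 + b^2).
a^2 + b^2 = 1 + 4 = 5
Scalar part = -1/5 = -1/5
Bivector coeff = -2/5 = -2/5
M^{-1} = -1/5 - 2/5*e12


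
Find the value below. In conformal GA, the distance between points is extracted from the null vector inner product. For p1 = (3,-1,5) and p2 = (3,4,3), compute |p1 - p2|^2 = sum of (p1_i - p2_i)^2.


p1 - p2 = (0, -5, 2)
|p1 - p2|^2 = 0^2 + (-5)^2 + 2^2
= 0 + 25 + 4
= 29


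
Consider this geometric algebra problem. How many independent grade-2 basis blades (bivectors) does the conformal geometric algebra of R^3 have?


The conformal model of R^3 uses Cl(4,1) with m = 3 + 2 = 5 generators.
Number of grade-2 blades = C(m, 2) = C(5, 2)
= 5*4/2 = 10


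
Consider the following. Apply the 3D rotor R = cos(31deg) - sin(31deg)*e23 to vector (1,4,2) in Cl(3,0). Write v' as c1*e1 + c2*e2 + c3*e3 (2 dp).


Rotor R = cos(31deg) - sin(31deg)*e23
Rotation angle theta = 2 * 31 = 62 degrees in the e23 plane (e2 -> e3).
The component perpendicular to the plane (e1) is invariant: v'_1 = v1 = 1.00
cos(62deg) = 0.4695, sin(62deg) = 0.8829
v'_2 = v2*cos(theta) - v3*sin(theta) = 4*0.4695 - 2*0.8829 = 0.11
v'_3 = v2*sin(theta) + v3*cos(theta) = 4*0.8829 + 2*0.4695 = 4.47
v' = 1.00*e1 + 0.11*e2 + 4.47*e3


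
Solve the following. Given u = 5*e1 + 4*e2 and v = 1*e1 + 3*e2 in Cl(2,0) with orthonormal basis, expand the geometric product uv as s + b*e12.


Expand: (5*e1 + 4*e2)(1*e1 + 3*e2)
= 5*1*e1e1 + 5*3*e1e2 + 4*1*e2e1 + 4*3*e2e2
Using e1^2 = e2^2 = 1, e2e1 = -e1e2:
Scalar part s = 5*1 + 4*3 = 5 + 12 = 17
Bivector part b = 5*3 - 4*1 = 15 - 4 = 11
uv = 17 + 11*e12


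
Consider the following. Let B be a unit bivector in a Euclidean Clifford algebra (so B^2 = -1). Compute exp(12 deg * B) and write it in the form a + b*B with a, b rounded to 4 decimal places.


For a unit bivector B with B^2 = -1, the exponential series gives
e^(theta*B) = cos(theta) + sin(theta)*B (the GA analogue of Euler's formula).
theta = 12 degrees = 0.20944 rad
cos(12 deg) = 0.9781
sin(12 deg) = 0.2079
exp(theta*B) = 0.9781 + 0.2079*B


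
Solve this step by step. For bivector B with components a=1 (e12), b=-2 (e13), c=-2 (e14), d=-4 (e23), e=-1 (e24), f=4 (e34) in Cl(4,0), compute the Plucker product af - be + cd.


Plucker relation: af - be + cd
a*f = 1*4 = 4
b*e = (-2)*(-1) = 2
c*d = (-2)*(-4) = 8
af - be + cd = 4 - 2 + 8
= 10


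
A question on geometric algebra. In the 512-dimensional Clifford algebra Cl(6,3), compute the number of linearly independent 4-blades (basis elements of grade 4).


Number of grade-k basis blades in Cl(p,q) with n = p + q is C(n, k).
n = 6 + 3 = 9
C(9, 4) = 9! / (4! * 5!)
= 362880 / (24 * 120)
= 126


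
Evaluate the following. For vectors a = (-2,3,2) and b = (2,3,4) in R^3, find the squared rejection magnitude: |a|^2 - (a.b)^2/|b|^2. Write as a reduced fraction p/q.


|a|^2 = (-2)^2 + 3^2 + 2^2 = 17
|b|^2 = 2^2 + 3^2 + 4^2 = 29
a . b = (-2)*2 + 3*3 + 2*4 = 13
(a.b)^2 = 13^2 = 169
|rej|^2 = 17 - 169/29
= (493 - 169)/29
= 324/29
In lowest terms: 324/29


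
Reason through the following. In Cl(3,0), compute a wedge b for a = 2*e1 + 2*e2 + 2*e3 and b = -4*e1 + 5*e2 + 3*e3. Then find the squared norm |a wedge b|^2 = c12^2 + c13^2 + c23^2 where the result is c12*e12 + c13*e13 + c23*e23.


a wedge b = (a1*b2 - a2*b1)*e12 + (a1*b3 - a3*b1)*e13 + (a2*b3 - a3*b2)*e23
e12 coeff: 2*5 - 2*(-4) = 10 - (-8) = 18
e13 coeff: 2*3 - 2*(-4) = 6 - (-8) = 14
e23 coeff: 2*3 - 2*5 = 6 - 10 = -4
|a wedge b|^2 = 18^2 + 14^2 + (-4)^2
= 324 + 196 + 16
= 536


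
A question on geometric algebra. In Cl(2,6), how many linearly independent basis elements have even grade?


Even subalgebra dimension = 2^(n-1)
n = 2 + 6 = 8
2^(8 - 1) = 2^7 = 128
Verification: sum of C(8,k) for even k = 1 + 28 + 70 + 28 + 1 = 128
Result = 128


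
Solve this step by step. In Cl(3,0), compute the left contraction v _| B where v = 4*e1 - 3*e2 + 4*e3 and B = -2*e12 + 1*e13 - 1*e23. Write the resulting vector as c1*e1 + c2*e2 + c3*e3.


Left contraction v _| B = <vB>_1 (grade-1 part of the geometric product vB).
Using e1_|e12 = e2, e2_|e12 = -e1, e1_|e13 = e3, e3_|e13 = -e1, e2_|e23 = e3, e3_|e23 = -e2:
e1 coeff: -v2*b12 - v3*b13 = -(-3)*(-2) - (4)*(1) = -10
e2 coeff: v1*b12 - v3*b23 = (4)*(-2) - (4)*(-1) = -4
e3 coeff: v1*b13 + v2*b23 = (4)*(1) + (-3)*(-1) = 7
v _| B = -10*e1 - 4*e2 + 7*e3


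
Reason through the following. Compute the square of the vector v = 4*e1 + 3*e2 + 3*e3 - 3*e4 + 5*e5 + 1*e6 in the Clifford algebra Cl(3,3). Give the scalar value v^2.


v^2 = sum of c_i^2 * e_i^2
Positive signature terms (e_i^2 = +1): 4^2 + 3^2 + 3^2 = 34
Negative signature terms (e_j^2 = -1): (-3)^2 + 5^2 + 1^2 = 35
v^2 = 34 - 35 = -1


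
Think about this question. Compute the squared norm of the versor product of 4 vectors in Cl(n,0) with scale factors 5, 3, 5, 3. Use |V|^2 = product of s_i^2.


Each vector v_i has |v_i|^2 = s_i^2
Squared scales: 5^2 = 25, 3^2 = 9, 5^2 = 25, 3^2 = 9
|V|^2 = 25 * 9 * 25 * 9
= 50625


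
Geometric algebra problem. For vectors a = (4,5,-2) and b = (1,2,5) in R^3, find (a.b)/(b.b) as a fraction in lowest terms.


Projection coefficient = (a . b) / (b . b)
a . b = 4*1 + 5*2 + (-2)*5
= 4 + 10 + (-10) = 4
b . b = 1^2 + 2^2 + 5^2
= 1 + 4 + 25 = 30
Coefficient = 4/30
In lowest terms: 2/15


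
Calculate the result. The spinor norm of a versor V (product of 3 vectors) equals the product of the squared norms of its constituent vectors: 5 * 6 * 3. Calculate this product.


Spinor norm N(V) = |v1|^2 * |v2|^2 * ... * |v3|^2
= 5 * 6 * 3
Running product: 5, 30, 90
N(V) = 90


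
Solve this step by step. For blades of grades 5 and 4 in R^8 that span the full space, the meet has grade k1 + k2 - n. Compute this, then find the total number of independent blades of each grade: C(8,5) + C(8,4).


Meet grade = grade(A) + grade(B) - n
= 5 + 4 - 8 = 1
C(8,5) = 56
C(8,4) = 70
dim_A + dim_B = 56 + 70 = 126


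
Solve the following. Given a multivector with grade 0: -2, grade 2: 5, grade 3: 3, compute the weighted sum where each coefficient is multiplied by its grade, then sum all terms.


Grade-weighted sum = sum of grade_k * coefficient_k
0*(-2) = 0
2*5 = 10
3*3 = 9
Total = 0 + 10 + 9 = 19


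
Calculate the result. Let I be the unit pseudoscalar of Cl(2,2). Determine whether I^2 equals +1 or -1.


The pseudoscalar I = e1...e_n (product of all n generators) of Cl(p,q) satisfies I^2 = (-1)^(q + n(n-1)/2).
p = 2, q = 2, n = p + q = 4
n(n-1)/2 = 4 * 3 / 2 = 6
Exponent = q + n(n-1)/2 = 2 + 6 = 8
I^2 = (-1)^8 = +1


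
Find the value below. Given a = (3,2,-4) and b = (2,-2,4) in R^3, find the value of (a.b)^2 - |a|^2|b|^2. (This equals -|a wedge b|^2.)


a . b = 3*2 + 2*(-2) + (-4)*4
= 6 + (-4) + (-16) = -14
|a|^2 = 3^2 + 2^2 + (-4)^2 = 29
|b|^2 = 2^2 + (-2)^2 + 4^2 = 24
(a.b)^2 = (-14)^2 = 196
|a|^2 * |b|^2 = 29 * 24 = 696
Result = 196 - 696 = -500


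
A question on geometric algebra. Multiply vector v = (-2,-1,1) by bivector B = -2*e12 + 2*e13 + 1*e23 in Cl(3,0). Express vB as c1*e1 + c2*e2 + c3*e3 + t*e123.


vB has grade-1 (vector) and grade-3 (trivector) parts: vB = (v _| B) + (v ^ B).
Vector part <vB>_1:
  e1: -v2*b12 - v3*b13 = -(-1)*(-2) - (1)*(2) = -4
  e2: v1*b12 - v3*b23 = (-2)*(-2) - (1)*(1) = 3
  e3: v1*b13 + v2*b23 = (-2)*(2) + (-1)*(1) = -5
Trivector part <vB>_3:
  e123: v1*b23 - v2*b13 + v3*b12 = (-2)*(1) - (-1)*(2) + (1)*(-2) = -2
vB = -4*e1 + 3*e2 - 5*e3 - 2*e123


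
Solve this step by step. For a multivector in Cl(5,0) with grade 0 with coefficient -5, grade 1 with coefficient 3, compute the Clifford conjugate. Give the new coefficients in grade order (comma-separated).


Clifford conjugate sign for grade k: (-1)^(k(k+1)/2)
Grade 0: (-1)^(0*1/2) = (-1)^0 = 1, coeff -5 -> -5
Grade 1: (-1)^(1*2/2) = (-1)^1 = -1, coeff 3 -> -3
Conjugated coefficients: -5, -3


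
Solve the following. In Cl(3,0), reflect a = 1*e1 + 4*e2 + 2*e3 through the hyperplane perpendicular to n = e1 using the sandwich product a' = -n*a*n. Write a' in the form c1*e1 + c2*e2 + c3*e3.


Reflection formula: a' = -n*a*n, with n = e1 (unit vector, n^2 = 1).
For reflection through hyperplane perp to e1:
The component along e1 flips sign, others stay.
a = (1, 4, 2)
a' = (-1, 4, 2)
a' = -1*e1 + 4*e2 + 2*e3


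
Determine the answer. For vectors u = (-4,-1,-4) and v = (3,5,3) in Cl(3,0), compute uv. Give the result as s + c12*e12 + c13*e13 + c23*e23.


In Cl(3,0): e_i^2 = 1, e_ie_j = -e_je_i for i != j.
Scalar part = u . v = (-4)*3 + (-1)*5 + (-4)*3
= -12 + (-5) + (-12) = -29
e12 coeff = (-4)*5 - (-1)*3 = -20 - (-3) = -17
e13 coeff = (-4)*3 - (-4)*3 = -12 - (-12) = 0
e23 coeff = (-1)*3 - (-4)*5 = -3 - (-20) = 17
uv = -29 - 17*e12 + 0*e13 + 17*e23


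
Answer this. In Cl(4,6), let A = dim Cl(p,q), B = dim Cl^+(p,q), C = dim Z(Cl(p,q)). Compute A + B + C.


n = 4 + 6 = 10
Total dim = 2^10 = 1024
Even subalgebra dim = 2^9 = 512
n is even, so center dim = 1
Sum = 1024 + 512 + 1 = 1537


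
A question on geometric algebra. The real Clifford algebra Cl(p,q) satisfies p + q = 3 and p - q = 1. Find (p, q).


We need p + q = 3 and p - q = 1.
Adding: 2p = 3 + 1 = 4, so p = 2.
Then q = 3 - 2 = 1.
(p, q) = (2, 1)


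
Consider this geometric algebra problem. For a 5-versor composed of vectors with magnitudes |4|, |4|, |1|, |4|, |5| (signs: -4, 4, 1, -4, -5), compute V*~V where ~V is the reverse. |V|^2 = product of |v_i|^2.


Each vector v_i has |v_i|^2 = s_i^2
Squared scales: (-4)^2 = 16, 4^2 = 16, 1^2 = 1, (-4)^2 = 16, (-5)^2 = 25
|V|^2 = 16 * 16 * 1 * 16 * 25
= 102400


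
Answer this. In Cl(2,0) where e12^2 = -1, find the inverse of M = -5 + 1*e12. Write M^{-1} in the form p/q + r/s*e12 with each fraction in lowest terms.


M = -5 + 1*e12, where e12^2 = -1.
Since M commutes with its reverse ~M = a - b*e12, M * ~M = a^2 - b^2*e12^2 = a^2 + b^2.
So M^{-1} = ~M / (a^2 + b^2) = (a - b*e12)/(a^2 + b^2).
a^2 + b^2 = 25 + 1 = 26
Scalar part = -5/26 = -5/26
Bivector coeff = -1/26 = -1/26
M^{-1} = -5/26 - 1/26*e12


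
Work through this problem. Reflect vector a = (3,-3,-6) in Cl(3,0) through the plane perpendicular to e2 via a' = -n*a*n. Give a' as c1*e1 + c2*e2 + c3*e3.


Reflection formula: a' = -n*a*n, with n = e2 (unit vector, n^2 = 1).
For reflection through hyperplane perp to e2:
The component along e2 flips sign, others stay.
a = (3, -3, -6)
a' = (3, 3, -6)
a' = 3*e1 + 3*e2 - 6*e3


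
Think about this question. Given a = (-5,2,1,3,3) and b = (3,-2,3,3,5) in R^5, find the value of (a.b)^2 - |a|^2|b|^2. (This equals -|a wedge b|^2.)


a . b = (-5)*3 + 2*(-2) + 1*3 + 3*3 + 3*5
= -15 + (-4) + 3 + 9 + 15 = 8
|a|^2 = (-5)^2 + 2^2 + 1^2 + 3^2 + 3^2 = 48
|b|^2 = 3^2 + (-2)^2 + 3^2 + 3^2 + 5^2 = 56
(a.b)^2 = 8^2 = 64
|a|^2 * |b|^2 = 48 * 56 = 2688
Result = 64 - 2688 = -2624


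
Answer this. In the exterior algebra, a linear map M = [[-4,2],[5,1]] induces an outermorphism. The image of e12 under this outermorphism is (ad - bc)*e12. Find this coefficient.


The outermorphism of a linear map f sends e1^e2 to f(e1)^f(e2).
f(e1) = -4*e1 + 5*e2
f(e2) = 2*e1 + 1*e2
f(e1) ^ f(e2) = (-4*e1 + 5*e2) ^ (2*e1 + 1*e2)
= (-4)*1*e12 + 5*2*e21
= (-4 - 10)*e12
= -14*e12
Coefficient = -14


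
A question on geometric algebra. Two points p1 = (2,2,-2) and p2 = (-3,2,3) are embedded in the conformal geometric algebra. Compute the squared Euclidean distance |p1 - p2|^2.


p1 - p2 = (5, 0, -5)
|p1 - p2|^2 = 5^2 + 0^2 + (-5)^2
= 25 + 0 + 25
= 50


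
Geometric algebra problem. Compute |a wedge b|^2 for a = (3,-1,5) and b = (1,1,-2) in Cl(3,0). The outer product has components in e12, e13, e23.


a wedge b = (a1*b2 - a2*b1)*e12 + (a1*b3 - a3*b1)*e13 + (a2*b3 - a3*b2)*e23
e12 coeff: 3*1 - (-1)*1 = 3 - (-1) = 4
e13 coeff: 3*(-2) - 5*1 = -6 - 5 = -11
e23 coeff: (-1)*(-2) - 5*1 = 2 - 5 = -3
|a wedge b|^2 = 4^2 + (-11)^2 + (-3)^2
= 16 + 121 + 9
= 146


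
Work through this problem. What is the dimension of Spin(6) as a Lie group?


Spin(n) double-covers SO(n); both have Lie algebra so(n) of dimension n(n-1)/2.
n = 6
n(n-1) = 6 * 5 = 30
dim Spin(6) = 30/2 = 15


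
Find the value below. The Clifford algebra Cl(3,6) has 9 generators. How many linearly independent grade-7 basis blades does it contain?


Number of grade-k basis blades in Cl(p,q) with n = p + q is C(n, k).
n = 3 + 6 = 9
C(9, 7) = 9! / (7! * 2!)
= 362880 / (5040 * 2)
= 36


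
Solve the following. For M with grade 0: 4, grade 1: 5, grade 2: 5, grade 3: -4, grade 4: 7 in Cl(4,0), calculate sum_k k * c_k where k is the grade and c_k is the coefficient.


Grade-weighted sum = sum of grade_k * coefficient_k
0*4 = 0
1*5 = 5
2*5 = 10
3*(-4) = -12
4*7 = 28
Total = 0 + 5 + 10 + (-12) + 28 = 31


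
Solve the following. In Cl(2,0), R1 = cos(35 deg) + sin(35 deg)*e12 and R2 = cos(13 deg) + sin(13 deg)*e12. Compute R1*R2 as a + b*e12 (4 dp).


Same-plane rotors commute and their half-angles add:
R1*R2 = cos(a1 + a2) + sin(a1 + a2)*e12.
a1 + a2 = 35 + 13 = 48 deg
cos(48 deg) = 0.6691
sin(48 deg) = 0.7431
R1*R2 = 0.6691 + 0.7431*e12


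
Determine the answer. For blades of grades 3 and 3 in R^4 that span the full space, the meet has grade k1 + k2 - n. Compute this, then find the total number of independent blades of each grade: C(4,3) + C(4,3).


Meet grade = grade(A) + grade(B) - n
= 3 + 3 - 4 = 2
C(4,3) = 4
C(4,3) = 4
dim_A + dim_B = 4 + 4 = 8


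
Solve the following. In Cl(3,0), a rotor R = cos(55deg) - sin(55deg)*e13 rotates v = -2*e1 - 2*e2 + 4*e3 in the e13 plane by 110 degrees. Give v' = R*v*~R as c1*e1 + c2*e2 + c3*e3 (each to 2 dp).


Rotor R = cos(55deg) - sin(55deg)*e13
Rotation angle theta = 2 * 55 = 110 degrees in the e13 plane (e1 -> e3).
The component perpendicular to the plane (e2) is invariant: v'_2 = v2 = -2.00
cos(110deg) = -0.3420, sin(110deg) = 0.9397
v'_1 = v1*cos(theta) - v3*sin(theta) = -2*(-0.3420) - 4*0.9397 = -3.07
v'_3 = v1*sin(theta) + v3*cos(theta) = -2*0.9397 + 4*(-0.3420) = -3.25
v' = -3.07*e1 - 2.00*e2 - 3.25*e3


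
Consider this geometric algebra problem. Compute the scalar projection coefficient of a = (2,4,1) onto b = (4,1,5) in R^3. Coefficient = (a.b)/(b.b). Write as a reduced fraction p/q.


Projection coefficient = (a . b) / (b . b)
a . b = 2*4 + 4*1 + 1*5
= 8 + 4 + 5 = 17
b . b = 4^2 + 1^2 + 5^2
= 16 + 1 + 25 = 42
Coefficient = 17/42
In lowest terms: 17/42


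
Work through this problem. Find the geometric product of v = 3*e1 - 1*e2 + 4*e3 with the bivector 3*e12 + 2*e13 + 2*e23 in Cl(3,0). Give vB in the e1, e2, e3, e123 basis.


vB has grade-1 (vector) and grade-3 (trivector) parts: vB = (v _| B) + (v ^ B).
Vector part <vB>_1:
  e1: -v2*b12 - v3*b13 = -(-1)*(3) - (4)*(2) = -5
  e2: v1*b12 - v3*b23 = (3)*(3) - (4)*(2) = 1
  e3: v1*b13 + v2*b23 = (3)*(2) + (-1)*(2) = 4
Trivector part <vB>_3:
  e123: v1*b23 - v2*b13 + v3*b12 = (3)*(2) - (-1)*(2) + (4)*(3) = 20
vB = -5*e1 + 1*e2 + 4*e3 + 20*e123


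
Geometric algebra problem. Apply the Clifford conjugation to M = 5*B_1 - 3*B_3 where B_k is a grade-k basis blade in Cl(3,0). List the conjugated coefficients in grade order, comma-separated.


Clifford conjugate sign for grade k: (-1)^(k(k+1)/2)
Grade 1: (-1)^(1*2/2) = (-1)^1 = -1, coeff 5 -> -5
Grade 3: (-1)^(3*4/2) = (-1)^6 = 1, coeff -3 -> -3
Conjugated coefficients: -5, -3


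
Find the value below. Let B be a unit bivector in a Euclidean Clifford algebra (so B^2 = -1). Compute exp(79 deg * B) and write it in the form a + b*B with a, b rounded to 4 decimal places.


For a unit bivector B with B^2 = -1, the exponential series gives
e^(theta*B) = cos(theta) + sin(theta)*B (the GA analogue of Euler's formula).
theta = 79 degrees = 1.37881 rad
cos(79 deg) = 0.1908
sin(79 deg) = 0.9816
exp(theta*B) = 0.1908 + 0.9816*B


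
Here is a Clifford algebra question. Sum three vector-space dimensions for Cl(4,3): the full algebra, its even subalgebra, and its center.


n = 4 + 3 = 7
Total dim = 2^7 = 128
Even subalgebra dim = 2^6 = 64
n is odd, so center dim = 2
Sum = 128 + 64 + 2 = 194


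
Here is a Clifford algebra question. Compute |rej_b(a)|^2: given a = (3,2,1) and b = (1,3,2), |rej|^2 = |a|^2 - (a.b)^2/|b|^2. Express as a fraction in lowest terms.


|a|^2 = 3^2 + 2^2 + 1^2 = 14
|b|^2 = 1^2 + 3^2 + 2^2 = 14
a . b = 3*1 + 2*3 + 1*2 = 11
(a.b)^2 = 11^2 = 121
|rej|^2 = 14 - 121/14
= (196 - 121)/14
= 75/14
In lowest terms: 75/14


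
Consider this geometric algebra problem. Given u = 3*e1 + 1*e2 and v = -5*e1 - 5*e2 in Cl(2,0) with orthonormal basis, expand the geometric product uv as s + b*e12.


Expand: (3*e1 + 1*e2)(-5*e1 - 5*e2)
= 3*(-5)*e1e1 + 3*(-5)*e1e2 + 1*(-5)*e2e1 + 1*(-5)*e2e2
Using e1^2 = e2^2 = 1, e2e1 = -e1e2:
Scalar part s = 3*(-5) + 1*(-5) = -15 + (-5) = -20
Bivector part b = 3*(-5) - 1*(-5) = -15 - (-5) = -10
uv = -20 - 10*e12


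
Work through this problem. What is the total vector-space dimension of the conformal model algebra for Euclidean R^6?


The conformal model of R^6 uses Cl(7,1): the 6 Euclidean generators plus two extra orthogonal generators e+ (e+^2 = +1) and e- (e-^2 = -1), from which the null vectors e0, einf are built.
Number of generators m = 6 + 2 = 8.
dim Cl(p,q) = 2^m = 2^8 = 256


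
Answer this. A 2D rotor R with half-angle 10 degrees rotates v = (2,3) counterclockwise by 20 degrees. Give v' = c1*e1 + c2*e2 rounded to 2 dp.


Rotor R = cos(10deg) - sin(10deg)*e12
Rotation angle theta = 2 * 10 = 20 degrees
v' = R*v*~R rotates v by theta.
cos(20deg) = 0.9397, sin(20deg) = 0.3420
v'_1 = 2*cos(20deg) - 3*sin(20deg)
= 2*0.9397 - 3*0.3420
= 0.85
v'_2 = 2*sin(20deg) + 3*cos(20deg)
= 2*0.3420 + 3*0.9397
= 3.50
v' = 0.85*e1 + 3.50*e2


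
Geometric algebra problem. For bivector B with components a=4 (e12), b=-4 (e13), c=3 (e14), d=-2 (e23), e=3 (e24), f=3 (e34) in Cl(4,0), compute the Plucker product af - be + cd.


Plucker relation: af - be + cd
a*f = 4*3 = 12
b*e = (-4)*3 = -12
c*d = 3*(-2) = -6
af - be + cd = 12 - (-12) + (-6)
= 18


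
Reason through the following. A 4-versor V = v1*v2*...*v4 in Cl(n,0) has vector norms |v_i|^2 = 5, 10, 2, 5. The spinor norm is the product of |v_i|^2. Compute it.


Spinor norm N(V) = |v1|^2 * |v2|^2 * ... * |v4|^2
= 5 * 10 * 2 * 5
Running product: 5, 50, 100, 500
N(V) = 500


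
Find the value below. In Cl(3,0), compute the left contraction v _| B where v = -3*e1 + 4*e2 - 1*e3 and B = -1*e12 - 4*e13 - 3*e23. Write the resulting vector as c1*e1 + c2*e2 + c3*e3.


Left contraction v _| B = <vB>_1 (grade-1 part of the geometric product vB).
Using e1_|e12 = e2, e2_|e12 = -e1, e1_|e13 = e3, e3_|e13 = -e1, e2_|e23 = e3, e3_|e23 = -e2:
e1 coeff: -v2*b12 - v3*b13 = -(4)*(-1) - (-1)*(-4) = 0
e2 coeff: v1*b12 - v3*b23 = (-3)*(-1) - (-1)*(-3) = 0
e3 coeff: v1*b13 + v2*b23 = (-3)*(-4) + (4)*(-3) = 0
v _| B = 0*e1 + 0*e2 + 0*e3


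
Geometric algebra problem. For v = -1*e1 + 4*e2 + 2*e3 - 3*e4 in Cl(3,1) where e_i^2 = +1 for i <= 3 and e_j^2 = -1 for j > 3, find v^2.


v^2 = sum of c_i^2 * e_i^2
Positive signature terms (e_i^2 = +1): (-1)^2 + 4^2 + 2^2 = 21
Negative signature terms (e_j^2 = -1): (-3)^2 = 9
v^2 = 21 - 9 = 12


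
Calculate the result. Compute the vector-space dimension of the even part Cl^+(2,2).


Even subalgebra dimension = 2^(n-1)
n = 2 + 2 = 4
2^(4 - 1) = 2^3 = 8
Verification: sum of C(4,k) for even k = 1 + 6 + 1 = 8
Result = 8


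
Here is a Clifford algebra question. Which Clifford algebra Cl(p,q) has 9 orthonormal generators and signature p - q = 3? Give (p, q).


We need p + q = 9 and p - q = 3.
Adding: 2p = 9 + 3 = 12, so p = 6.
Then q = 9 - 6 = 3.
(p, q) = (6, 3)


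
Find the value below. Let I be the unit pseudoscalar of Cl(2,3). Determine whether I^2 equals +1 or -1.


The pseudoscalar I = e1...e_n (product of all n generators) of Cl(p,q) satisfies I^2 = (-1)^(q + n(n-1)/2).
p = 2, q = 3, n = p + q = 5
n(n-1)/2 = 5 * 4 / 2 = 10
Exponent = q + n(n-1)/2 = 3 + 10 = 13
I^2 = (-1)^13 = -1


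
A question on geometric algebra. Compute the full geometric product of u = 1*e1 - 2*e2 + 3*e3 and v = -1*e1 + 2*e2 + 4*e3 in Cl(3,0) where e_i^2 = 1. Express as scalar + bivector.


In Cl(3,0): e_i^2 = 1, e_ie_j = -e_je_i for i != j.
Scalar part = u . v = 1*(-1) + (-2)*2 + 3*4
= -1 + (-4) + 12 = 7
e12 coeff = 1*2 - (-2)*(-1) = 2 - 2 = 0
e13 coeff = 1*4 - 3*(-1) = 4 - (-3) = 7
e23 coeff = (-2)*4 - 3*2 = -8 - 6 = -14
uv = 7 + 0*e12 + 7*e13 - 14*e23


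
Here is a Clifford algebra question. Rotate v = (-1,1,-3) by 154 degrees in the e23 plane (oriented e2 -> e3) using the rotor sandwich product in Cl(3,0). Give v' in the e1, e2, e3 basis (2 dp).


Rotor R = cos(77deg) - sin(77deg)*e23
Rotation angle theta = 2 * 77 = 154 degrees in the e23 plane (e2 -> e3).
The component perpendicular to the plane (e1) is invariant: v'_1 = v1 = -1.00
cos(154deg) = -0.8988, sin(154deg) = 0.4384
v'_2 = v2*cos(theta) - v3*sin(theta) = 1*(-0.8988) - (-3)*0.4384 = 0.42
v'_3 = v2*sin(theta) + v3*cos(theta) = 1*0.4384 + (-3)*(-0.8988) = 3.13
v' = -1.00*e1 + 0.42*e2 + 3.13*e3


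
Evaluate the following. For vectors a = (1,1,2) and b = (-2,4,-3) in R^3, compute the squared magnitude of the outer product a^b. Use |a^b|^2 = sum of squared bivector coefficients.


a wedge b = (a1*b2 - a2*b1)*e12 + (a1*b3 - a3*b1)*e13 + (a2*b3 - a3*b2)*e23
e12 coeff: 1*4 - 1*(-2) = 4 - (-2) = 6
e13 coeff: 1*(-3) - 2*(-2) = -3 - (-4) = 1
e23 coeff: 1*(-3) - 2*4 = -3 - 8 = -11
|a wedge b|^2 = 6^2 + 1^2 + (-11)^2
= 36 + 1 + 121
= 158


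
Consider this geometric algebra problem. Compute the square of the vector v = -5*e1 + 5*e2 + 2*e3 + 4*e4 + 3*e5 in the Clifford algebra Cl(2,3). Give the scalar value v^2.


v^2 = sum of c_i^2 * e_i^2
Positive signature terms (e_i^2 = +1): (-5)^2 + 5^2 = 50
Negative signature terms (e_j^2 = -1): 2^2 + 4^2 + 3^2 = 29
v^2 = 50 - 29 = 21


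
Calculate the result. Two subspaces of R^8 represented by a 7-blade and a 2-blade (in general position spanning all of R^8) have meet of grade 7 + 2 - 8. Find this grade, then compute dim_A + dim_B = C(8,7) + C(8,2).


Meet grade = grade(A) + grade(B) - n
= 7 + 2 - 8 = 1
C(8,7) = 8
C(8,2) = 28
dim_A + dim_B = 8 + 28 = 36


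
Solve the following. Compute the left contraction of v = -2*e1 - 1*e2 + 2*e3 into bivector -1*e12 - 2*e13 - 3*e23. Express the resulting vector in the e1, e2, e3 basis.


Left contraction v _| B = <vB>_1 (grade-1 part of the geometric product vB).
Using e1_|e12 = e2, e2_|e12 = -e1, e1_|e13 = e3, e3_|e13 = -e1, e2_|e23 = e3, e3_|e23 = -e2:
e1 coeff: -v2*b12 - v3*b13 = -(-1)*(-1) - (2)*(-2) = 3
e2 coeff: v1*b12 - v3*b23 = (-2)*(-1) - (2)*(-3) = 8
e3 coeff: v1*b13 + v2*b23 = (-2)*(-2) + (-1)*(-3) = 7
v _| B = 3*e1 + 8*e2 + 7*e3


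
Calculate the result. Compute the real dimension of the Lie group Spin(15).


Spin(n) double-covers SO(n); both have Lie algebra so(n) of dimension n(n-1)/2.
n = 15
n(n-1) = 15 * 14 = 210
dim Spin(15) = 210/2 = 105


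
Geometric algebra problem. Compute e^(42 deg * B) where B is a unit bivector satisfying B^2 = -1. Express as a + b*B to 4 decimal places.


For a unit bivector B with B^2 = -1, the exponential series gives
e^(theta*B) = cos(theta) + sin(theta)*B (the GA analogue of Euler's formula).
theta = 42 degrees = 0.733038 rad
cos(42 deg) = 0.7431
sin(42 deg) = 0.6691
exp(theta*B) = 0.7431 + 0.6691*B


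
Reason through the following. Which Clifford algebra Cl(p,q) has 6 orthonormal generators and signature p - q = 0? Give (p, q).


We need p + q = 6 and p - q = 0.
Adding: 2p = 6 + 0 = 6, so p = 3.
Then q = 6 - 3 = 3.
(p, q) = (3, 3)
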